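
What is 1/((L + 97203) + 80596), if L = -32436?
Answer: 1/145363 ≈ 6.8793e-6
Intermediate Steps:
1/((L + 97203) + 80596) = 1/((-32436 + 97203) + 80596) = 1/(64767 + 80596) = 1/145363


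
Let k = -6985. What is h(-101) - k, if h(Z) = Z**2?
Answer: 17186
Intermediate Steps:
h(-101) - k = (-101)**2 - 1*(-6985) = 10201 + 6985 = 17186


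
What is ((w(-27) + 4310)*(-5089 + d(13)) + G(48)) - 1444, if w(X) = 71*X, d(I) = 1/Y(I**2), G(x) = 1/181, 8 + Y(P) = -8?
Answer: -35272036333/2896 ≈ -1.2180e+7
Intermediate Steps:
Y(P) = -16 (Y(P) = -8 - 8 = -16)
G(x) = 1/181
d(I) = -1/16 (d(I) = 1/(-16) = -1/16)
((w(-27) + 4310)*(-5089 + d(13)) + G(48)) - 1444 = ((71*(-27) + 4310)*(-5089 - 1/16) + 1/181) - 1444 = ((-1917 + 4310)*(-81425/16) + 1/181) - 1444 = (2393*(-81425/16) + 1/181) - 1444 = (-194850025/16 + 1/181) - 1444 = -35267854509/2896 - 1444 = -35272036333/2896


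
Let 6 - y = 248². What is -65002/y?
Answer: 32501/30749 ≈ 1.0570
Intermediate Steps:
y = -61498 (y = 6 - 1*248² = 6 - 1*61504 = 6 - 61504 = -61498)
-65002/y = -65002/(-61498) = -65002*(-1/61498) = 32501/30749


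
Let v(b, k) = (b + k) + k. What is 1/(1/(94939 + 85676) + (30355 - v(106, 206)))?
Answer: 180615/5389009756 ≈ 3.3515e-5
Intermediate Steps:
v(b, k) = b + 2*k
1/(1/(94939 + 85676) + (30355 - v(106, 206))) = 1/(1/(94939 + 85676) + (30355 - (106 + 2*206))) = 1/(1/180615 + (30355 - (106 + 412))) = 1/(1/180615 + (30355 - 1*518)) = 1/(1/180615 + (30355 - 518)) = 1/(1/180615 + 29837) = 1/(5389009756/180615) = 180615/5389009756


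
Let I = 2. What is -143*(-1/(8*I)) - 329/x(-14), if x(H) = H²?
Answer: 813/112 ≈ 7.2589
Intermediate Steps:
-143*(-1/(8*I)) - 329/x(-14) = -143/((2*2)*(-4)) - 329/((-14)²) = -143/(4*(-4)) - 329/196 = -143/(-16) - 329*1/196 = -143*(-1/16) - 47/28 = 143/16 - 47/28 = 813/112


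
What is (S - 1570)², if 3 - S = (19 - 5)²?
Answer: 3108169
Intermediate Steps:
S = -193 (S = 3 - (19 - 5)² = 3 - 1*14² = 3 - 1*196 = 3 - 196 = -193)
(S - 1570)² = (-193 - 1570)² = (-1763)² = 3108169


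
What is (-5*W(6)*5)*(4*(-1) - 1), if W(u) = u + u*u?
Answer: 5250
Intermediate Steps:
W(u) = u + u²
(-5*W(6)*5)*(4*(-1) - 1) = (-30*(1 + 6)*5)*(4*(-1) - 1) = (-30*7*5)*(-4 - 1) = (-5*42*5)*(-5) = -210*5*(-5) = -1050*(-5) = 5250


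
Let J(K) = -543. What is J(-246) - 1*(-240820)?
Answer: 240277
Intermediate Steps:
J(-246) - 1*(-240820) = -543 - 1*(-240820) = -543 + 240820 = 240277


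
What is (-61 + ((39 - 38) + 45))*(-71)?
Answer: 1065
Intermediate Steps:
(-61 + ((39 - 38) + 45))*(-71) = (-61 + (1 + 45))*(-71) = (-61 + 46)*(-71) = -15*(-71) = 1065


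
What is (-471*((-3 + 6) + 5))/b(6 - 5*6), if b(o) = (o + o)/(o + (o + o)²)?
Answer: 178980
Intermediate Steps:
b(o) = 2*o/(o + 4*o²) (b(o) = (2*o)/(o + (2*o)²) = (2*o)/(o + 4*o²) = 2*o/(o + 4*o²))
(-471*((-3 + 6) + 5))/b(6 - 5*6) = (-471*((-3 + 6) + 5))/((2/(1 + 4*(6 - 5*6)))) = (-471*(3 + 5))/((2/(1 + 4*(6 - 30)))) = (-471*8)/((2/(1 + 4*(-24)))) = -3768/(2/(1 - 96)) = -3768/(2/(-95)) = -3768/(2*(-1/95)) = -3768/(-2/95) = -3768*(-95/2) = 178980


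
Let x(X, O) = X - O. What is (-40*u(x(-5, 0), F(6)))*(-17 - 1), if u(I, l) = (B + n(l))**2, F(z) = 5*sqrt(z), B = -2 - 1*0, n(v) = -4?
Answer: 25920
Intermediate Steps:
B = -2 (B = -2 + 0 = -2)
u(I, l) = 36 (u(I, l) = (-2 - 4)**2 = (-6)**2 = 36)
(-40*u(x(-5, 0), F(6)))*(-17 - 1) = (-40*36)*(-17 - 1) = -1440*(-18) = 25920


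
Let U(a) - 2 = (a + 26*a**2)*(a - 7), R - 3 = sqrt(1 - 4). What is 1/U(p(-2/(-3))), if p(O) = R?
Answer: I/(-1105*I + 469*sqrt(3)) ≈ -0.00058748 + 0.00043188*I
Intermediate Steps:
R = 3 + I*sqrt(3) (R = 3 + sqrt(1 - 4) = 3 + sqrt(-3) = 3 + I*sqrt(3) ≈ 3.0 + 1.732*I)
p(O) = 3 + I*sqrt(3)
U(a) = 2 + (-7 + a)*(a + 26*a**2) (U(a) = 2 + (a + 26*a**2)*(a - 7) = 2 + (a + 26*a**2)*(-7 + a) = 2 + (-7 + a)*(a + 26*a**2))
1/U(p(-2/(-3))) = 1/(2 - 181*(3 + I*sqrt(3))**2 - 7*(3 + I*sqrt(3)) + 26*(3 + I*sqrt(3))**3) = 1/(2 - 181*(3 + I*sqrt(3))**2 + (-21 - 7*I*sqrt(3)) + 26*(3 + I*sqrt(3))**3) = 1/(-19 - 181*(3 + I*sqrt(3))**2 + 26*(3 + I*sqrt(3))**3 - 7*I*sqrt(3))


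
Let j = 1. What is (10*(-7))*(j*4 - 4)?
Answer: 0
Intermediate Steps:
(10*(-7))*(j*4 - 4) = (10*(-7))*(1*4 - 4) = -70*(4 - 4) = -70*0 = 0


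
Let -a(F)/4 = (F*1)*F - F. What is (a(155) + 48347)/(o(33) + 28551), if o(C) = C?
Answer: -5237/3176 ≈ -1.6489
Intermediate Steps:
a(F) = -4*F² + 4*F (a(F) = -4*((F*1)*F - F) = -4*(F*F - F) = -4*(F² - F) = -4*F² + 4*F)
(a(155) + 48347)/(o(33) + 28551) = (4*155*(1 - 1*155) + 48347)/(33 + 28551) = (4*155*(1 - 155) + 48347)/28584 = (4*155*(-154) + 48347)*(1/28584) = (-95480 + 48347)*(1/28584) = -47133*1/28584 = -5237/3176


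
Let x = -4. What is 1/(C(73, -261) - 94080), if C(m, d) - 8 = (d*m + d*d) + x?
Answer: -1/45008 ≈ -2.2218e-5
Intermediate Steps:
C(m, d) = 4 + d² + d*m (C(m, d) = 8 + ((d*m + d*d) - 4) = 8 + ((d*m + d²) - 4) = 8 + ((d² + d*m) - 4) = 8 + (-4 + d² + d*m) = 4 + d² + d*m)
1/(C(73, -261) - 94080) = 1/((4 + (-261)² - 261*73) - 94080) = 1/((4 + 68121 - 19053) - 94080) = 1/(49072 - 94080) = 1/(-45008) = -1/45008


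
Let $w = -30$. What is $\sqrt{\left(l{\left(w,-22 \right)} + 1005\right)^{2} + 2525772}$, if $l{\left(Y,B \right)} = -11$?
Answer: $4 \sqrt{219613} \approx 1874.5$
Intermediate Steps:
$\sqrt{\left(l{\left(w,-22 \right)} + 1005\right)^{2} + 2525772} = \sqrt{\left(-11 + 1005\right)^{2} + 2525772} = \sqrt{994^{2} + 2525772} = \sqrt{988036 + 2525772} = \sqrt{3513808} = 4 \sqrt{219613}$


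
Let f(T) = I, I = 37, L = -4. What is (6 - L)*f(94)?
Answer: 370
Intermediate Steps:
f(T) = 37
(6 - L)*f(94) = (6 - 1*(-4))*37 = (6 + 4)*37 = 10*37 = 370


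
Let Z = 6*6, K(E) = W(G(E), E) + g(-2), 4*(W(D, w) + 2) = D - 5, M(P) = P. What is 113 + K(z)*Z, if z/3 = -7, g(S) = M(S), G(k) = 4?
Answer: -40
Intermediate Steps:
g(S) = S
W(D, w) = -13/4 + D/4 (W(D, w) = -2 + (D - 5)/4 = -2 + (-5 + D)/4 = -2 + (-5/4 + D/4) = -13/4 + D/4)
z = -21 (z = 3*(-7) = -21)
K(E) = -17/4 (K(E) = (-13/4 + (¼)*4) - 2 = (-13/4 + 1) - 2 = -9/4 - 2 = -17/4)
Z = 36
113 + K(z)*Z = 113 - 17/4*36 = 113 - 153 = -40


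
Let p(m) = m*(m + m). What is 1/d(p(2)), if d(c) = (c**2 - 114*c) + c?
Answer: -1/840 ≈ -0.0011905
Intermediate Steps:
p(m) = 2*m**2 (p(m) = m*(2*m) = 2*m**2)
d(c) = c**2 - 113*c
1/d(p(2)) = 1/((2*2**2)*(-113 + 2*2**2)) = 1/((2*4)*(-113 + 2*4)) = 1/(8*(-113 + 8)) = 1/(8*(-105)) = 1/(-840) = -1/840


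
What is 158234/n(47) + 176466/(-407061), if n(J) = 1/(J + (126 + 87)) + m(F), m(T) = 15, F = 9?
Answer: 5582047692458/529314987 ≈ 10546.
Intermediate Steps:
n(J) = 15 + 1/(213 + J) (n(J) = 1/(J + (126 + 87)) + 15 = 1/(J + 213) + 15 = 1/(213 + J) + 15 = 15 + 1/(213 + J))
158234/n(47) + 176466/(-407061) = 158234/(((3196 + 15*47)/(213 + 47))) + 176466/(-407061) = 158234/(((3196 + 705)/260)) + 176466*(-1/407061) = 158234/(((1/260)*3901)) - 58822/135687 = 158234/(3901/260) - 58822/135687 = 158234*(260/3901) - 58822/135687 = 41140840/3901 - 58822/135687 = 5582047692458/529314987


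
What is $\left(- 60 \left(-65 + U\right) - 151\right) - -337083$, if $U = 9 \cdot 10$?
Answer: $335432$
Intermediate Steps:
$U = 90$
$\left(- 60 \left(-65 + U\right) - 151\right) - -337083 = \left(- 60 \left(-65 + 90\right) - 151\right) - -337083 = \left(\left(-60\right) 25 - 151\right) + 337083 = \left(-1500 - 151\right) + 337083 = -1651 + 337083 = 335432$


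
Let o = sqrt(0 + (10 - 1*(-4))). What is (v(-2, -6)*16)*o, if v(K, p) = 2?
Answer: 32*sqrt(14) ≈ 119.73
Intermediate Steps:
o = sqrt(14) (o = sqrt(0 + (10 + 4)) = sqrt(0 + 14) = sqrt(14) ≈ 3.7417)
(v(-2, -6)*16)*o = (2*16)*sqrt(14) = 32*sqrt(14)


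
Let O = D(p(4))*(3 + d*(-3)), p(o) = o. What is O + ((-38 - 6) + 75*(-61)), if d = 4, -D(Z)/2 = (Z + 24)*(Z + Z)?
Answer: -587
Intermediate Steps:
D(Z) = -4*Z*(24 + Z) (D(Z) = -2*(Z + 24)*(Z + Z) = -2*(24 + Z)*2*Z = -4*Z*(24 + Z))
O = 4032 (O = (-4*4*(24 + 4))*(3 + 4*(-3)) = (-4*4*28)*(3 - 12) = -448*(-9) = 4032)
O + ((-38 - 6) + 75*(-61)) = 4032 + ((-38 - 6) + 75*(-61)) = 4032 + (-44 - 4575) = 4032 - 4619 = -587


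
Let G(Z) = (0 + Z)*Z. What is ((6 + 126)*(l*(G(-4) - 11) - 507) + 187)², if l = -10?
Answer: 5378315569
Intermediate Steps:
G(Z) = Z² (G(Z) = Z*Z = Z²)
((6 + 126)*(l*(G(-4) - 11) - 507) + 187)² = ((6 + 126)*(-10*((-4)² - 11) - 507) + 187)² = (132*(-10*(16 - 11) - 507) + 187)² = (132*(-10*5 - 507) + 187)² = (132*(-50 - 507) + 187)² = (132*(-557) + 187)² = (-73524 + 187)² = (-73337)² = 5378315569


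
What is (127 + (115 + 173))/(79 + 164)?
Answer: 415/243 ≈ 1.7078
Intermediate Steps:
(127 + (115 + 173))/(79 + 164) = (127 + 288)/243 = 415*(1/243) = 415/243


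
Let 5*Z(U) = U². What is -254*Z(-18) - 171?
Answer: -83151/5 ≈ -16630.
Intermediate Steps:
Z(U) = U²/5
-254*Z(-18) - 171 = -254*(-18)²/5 - 171 = -254*324/5 - 171 = -82296/5 - 171 = -83151/5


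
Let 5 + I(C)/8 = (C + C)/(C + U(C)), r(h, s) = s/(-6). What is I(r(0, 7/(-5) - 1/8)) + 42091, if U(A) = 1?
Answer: 12658327/301 ≈ 42054.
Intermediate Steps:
r(h, s) = -s/6 (r(h, s) = s*(-⅙) = -s/6)
I(C) = -40 + 16*C/(1 + C) (I(C) = -40 + 8*((C + C)/(C + 1)) = -40 + 8*((2*C)/(1 + C)) = -40 + 8*(2*C/(1 + C)) = -40 + 16*C/(1 + C))
I(r(0, 7/(-5) - 1/8)) + 42091 = 8*(-5 - (-1)*(7/(-5) - 1/8)/2)/(1 - (7/(-5) - 1/8)/6) + 42091 = 8*(-5 - (-1)*(7*(-⅕) - 1*⅛)/2)/(1 - (7*(-⅕) - 1*⅛)/6) + 42091 = 8*(-5 - (-1)*(-7/5 - ⅛)/2)/(1 - (-7/5 - ⅛)/6) + 42091 = 8*(-5 - (-1)*(-61)/(2*40))/(1 - ⅙*(-61/40)) + 42091 = 8*(-5 - 3*61/240)/(1 + 61/240) + 42091 = 8*(-5 - 61/80)/(301/240) + 42091 = 8*(240/301)*(-461/80) + 42091 = -11064/301 + 42091 = 12658327/301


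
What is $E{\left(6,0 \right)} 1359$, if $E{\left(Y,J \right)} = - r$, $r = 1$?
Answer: $-1359$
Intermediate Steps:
$E{\left(Y,J \right)} = -1$ ($E{\left(Y,J \right)} = \left(-1\right) 1 = -1$)
$E{\left(6,0 \right)} 1359 = \left(-1\right) 1359 = -1359$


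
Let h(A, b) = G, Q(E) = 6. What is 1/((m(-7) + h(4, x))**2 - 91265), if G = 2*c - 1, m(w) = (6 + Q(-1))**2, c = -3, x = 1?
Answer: -1/72496 ≈ -1.3794e-5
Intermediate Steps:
m(w) = 144 (m(w) = (6 + 6)**2 = 12**2 = 144)
G = -7 (G = 2*(-3) - 1 = -6 - 1 = -7)
h(A, b) = -7
1/((m(-7) + h(4, x))**2 - 91265) = 1/((144 - 7)**2 - 91265) = 1/(137**2 - 91265) = 1/(18769 - 91265) = 1/(-72496) = -1/72496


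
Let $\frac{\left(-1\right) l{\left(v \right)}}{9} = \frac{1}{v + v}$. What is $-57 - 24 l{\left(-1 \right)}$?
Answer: $-165$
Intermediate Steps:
$l{\left(v \right)} = - \frac{9}{2 v}$ ($l{\left(v \right)} = - \frac{9}{v + v} = - \frac{9}{2 v}$)
$-57 - 24 l{\left(-1 \right)} = -57 - 24 \left(- \frac{9}{2 \left(-1\right)}\right) = -57 - 24 \left(\left(- \frac{9}{2}\right) \left(-1\right)\right) = -57 - 108 = -165$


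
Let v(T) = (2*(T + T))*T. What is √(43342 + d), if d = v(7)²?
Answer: √81758 ≈ 285.93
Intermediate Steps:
v(T) = 4*T² (v(T) = (2*(2*T))*T = (4*T)*T = 4*T²)
d = 38416 (d = (4*7²)² = (4*49)² = 196² = 38416)
√(43342 + d) = √(43342 + 38416) = √81758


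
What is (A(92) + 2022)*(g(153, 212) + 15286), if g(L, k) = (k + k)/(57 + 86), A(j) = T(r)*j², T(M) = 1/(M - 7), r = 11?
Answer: 9047000436/143 ≈ 6.3266e+7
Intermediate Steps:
T(M) = 1/(-7 + M)
A(j) = j²/4 (A(j) = j²/(-7 + 11) = j²/4)
g(L, k) = 2*k/143 (g(L, k) = (2*k)/143 = (2*k)*(1/143) = 2*k/143)
(A(92) + 2022)*(g(153, 212) + 15286) = ((¼)*92² + 2022)*((2/143)*212 + 15286) = ((¼)*8464 + 2022)*(424/143 + 15286) = (2116 + 2022)*(2186322/143) = 4138*(2186322/143) = 9047000436/143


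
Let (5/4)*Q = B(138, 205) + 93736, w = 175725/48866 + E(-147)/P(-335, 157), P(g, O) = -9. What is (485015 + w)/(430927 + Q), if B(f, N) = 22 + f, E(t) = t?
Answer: 355525752895/370925044962 ≈ 0.95848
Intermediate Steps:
w = 2921609/146598 (w = 175725/48866 - 147/(-9) = 175725*(1/48866) - 147*(-⅑) = 175725/48866 + 49/3 = 2921609/146598 ≈ 19.929)
Q = 375584/5 (Q = 4*((22 + 138) + 93736)/5 = 4*(160 + 93736)/5 = (⅘)*93896 = 375584/5 ≈ 75117.)
(485015 + w)/(430927 + Q) = (485015 + 2921609/146598)/(430927 + 375584/5) = 71105150579/(146598*(2530219/5)) = (71105150579/146598)*(5/2530219) = 355525752895/370925044962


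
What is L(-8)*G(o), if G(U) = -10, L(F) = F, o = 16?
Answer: 80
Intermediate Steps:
L(-8)*G(o) = -8*(-10) = 80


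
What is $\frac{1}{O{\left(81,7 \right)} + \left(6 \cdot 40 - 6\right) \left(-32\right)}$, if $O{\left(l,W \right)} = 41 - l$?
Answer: $- \frac{1}{7528} \approx -0.00013284$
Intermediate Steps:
$\frac{1}{O{\left(81,7 \right)} + \left(6 \cdot 40 - 6\right) \left(-32\right)} = \frac{1}{\left(41 - 81\right) + \left(6 \cdot 40 - 6\right) \left(-32\right)} = \frac{1}{\left(41 - 81\right) + \left(240 - 6\right) \left(-32\right)} = \frac{1}{-40 + 234 \left(-32\right)} = \frac{1}{-40 - 7488} = \frac{1}{-7528} = - \frac{1}{7528}$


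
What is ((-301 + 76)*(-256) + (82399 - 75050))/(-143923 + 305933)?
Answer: 64949/162010 ≈ 0.40090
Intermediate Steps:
((-301 + 76)*(-256) + (82399 - 75050))/(-143923 + 305933) = (-225*(-256) + 7349)/162010 = (57600 + 7349)*(1/162010) = 64949*(1/162010) = 64949/162010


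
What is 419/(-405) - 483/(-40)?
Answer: 35771/3240 ≈ 11.040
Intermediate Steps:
419/(-405) - 483/(-40) = 419*(-1/405) - 483*(-1/40) = -419/405 + 483/40 = 35771/3240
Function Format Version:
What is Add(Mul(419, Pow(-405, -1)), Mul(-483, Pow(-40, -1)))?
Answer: Rational(35771, 3240) ≈ 11.040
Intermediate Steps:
Add(Mul(419, Pow(-405, -1)), Mul(-483, Pow(-40, -1))) = Add(Mul(419, Rational(-1, 405)), Mul(-483, Rational(-1, 40))) = Add(Rational(-419, 405), Rational(483, 40)) = Rational(35771, 3240)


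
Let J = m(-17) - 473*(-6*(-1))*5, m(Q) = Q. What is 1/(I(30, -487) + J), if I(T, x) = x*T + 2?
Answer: -1/28815 ≈ -3.4704e-5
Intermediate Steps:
I(T, x) = 2 + T*x (I(T, x) = T*x + 2 = 2 + T*x)
J = -14207 (J = -17 - 473*(-6*(-1))*5 = -17 - 2838*5 = -17 - 473*30 = -17 - 14190 = -14207)
1/(I(30, -487) + J) = 1/((2 + 30*(-487)) - 14207) = 1/((2 - 14610) - 14207) = 1/(-14608 - 14207) = 1/(-28815) = -1/28815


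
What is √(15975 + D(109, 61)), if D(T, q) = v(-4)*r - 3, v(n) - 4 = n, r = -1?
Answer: 22*√33 ≈ 126.38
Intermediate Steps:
v(n) = 4 + n
D(T, q) = -3 (D(T, q) = (4 - 4)*(-1) - 3 = 0*(-1) - 3 = 0 - 3 = -3)
√(15975 + D(109, 61)) = √(15975 - 3) = √15972 = 22*√33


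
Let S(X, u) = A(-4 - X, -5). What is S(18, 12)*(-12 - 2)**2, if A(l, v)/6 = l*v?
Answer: 129360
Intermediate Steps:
A(l, v) = 6*l*v (A(l, v) = 6*(l*v) = 6*l*v)
S(X, u) = 120 + 30*X (S(X, u) = 6*(-4 - X)*(-5) = 120 + 30*X)
S(18, 12)*(-12 - 2)**2 = (120 + 30*18)*(-12 - 2)**2 = (120 + 540)*(-14)**2 = 660*196 = 129360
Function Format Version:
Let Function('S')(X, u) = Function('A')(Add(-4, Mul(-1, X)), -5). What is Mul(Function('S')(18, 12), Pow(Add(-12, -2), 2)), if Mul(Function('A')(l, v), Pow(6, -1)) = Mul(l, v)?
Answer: 129360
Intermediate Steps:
Function('A')(l, v) = Mul(6, l, v) (Function('A')(l, v) = Mul(6, Mul(l, v)) = Mul(6, l, v))
Function('S')(X, u) = Add(120, Mul(30, X)) (Function('S')(X, u) = Mul(6, Add(-4, Mul(-1, X)), -5) = Add(120, Mul(30, X)))
Mul(Function('S')(18, 12), Pow(Add(-12, -2), 2)) = Mul(Add(120, Mul(30, 18)), Pow(Add(-12, -2), 2)) = Mul(Add(120, 540), Pow(-14, 2)) = Mul(660, 196) = 129360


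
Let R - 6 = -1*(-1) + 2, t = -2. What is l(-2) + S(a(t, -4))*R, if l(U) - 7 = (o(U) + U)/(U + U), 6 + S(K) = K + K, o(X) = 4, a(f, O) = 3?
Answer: 13/2 ≈ 6.5000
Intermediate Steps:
S(K) = -6 + 2*K (S(K) = -6 + (K + K) = -6 + 2*K)
l(U) = 7 + (4 + U)/(2*U) (l(U) = 7 + (4 + U)/(U + U) = 7 + (4 + U)/((2*U)) = 7 + (4 + U)*(1/(2*U)) = 7 + (4 + U)/(2*U))
R = 9 (R = 6 + (-1*(-1) + 2) = 6 + (1 + 2) = 6 + 3 = 9)
l(-2) + S(a(t, -4))*R = (15/2 + 2/(-2)) + (-6 + 2*3)*9 = (15/2 + 2*(-1/2)) + (-6 + 6)*9 = (15/2 - 1) + 0*9 = 13/2 + 0 = 13/2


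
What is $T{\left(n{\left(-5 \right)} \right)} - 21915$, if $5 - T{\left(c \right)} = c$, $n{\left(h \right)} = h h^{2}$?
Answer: $-21785$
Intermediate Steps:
$n{\left(h \right)} = h^{3}$
$T{\left(c \right)} = 5 - c$
$T{\left(n{\left(-5 \right)} \right)} - 21915 = \left(5 - \left(-5\right)^{3}\right) - 21915 = \left(5 - -125\right) - 21915 = \left(5 + 125\right) - 21915 = 130 - 21915 = -21785$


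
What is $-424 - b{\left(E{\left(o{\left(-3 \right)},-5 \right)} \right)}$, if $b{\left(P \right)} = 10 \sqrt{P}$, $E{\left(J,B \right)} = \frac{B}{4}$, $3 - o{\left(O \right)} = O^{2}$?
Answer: $-424 - 5 i \sqrt{5} \approx -424.0 - 11.18 i$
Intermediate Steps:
$o{\left(O \right)} = 3 - O^{2}$
$E{\left(J,B \right)} = \frac{B}{4}$ ($E{\left(J,B \right)} = B \frac{1}{4} = \frac{B}{4}$)
$-424 - b{\left(E{\left(o{\left(-3 \right)},-5 \right)} \right)} = -424 - 10 \sqrt{\frac{1}{4} \left(-5\right)} = -424 - 10 \sqrt{- \frac{5}{4}} = -424 - 10 \frac{i \sqrt{5}}{2} = -424 - 5 i \sqrt{5}$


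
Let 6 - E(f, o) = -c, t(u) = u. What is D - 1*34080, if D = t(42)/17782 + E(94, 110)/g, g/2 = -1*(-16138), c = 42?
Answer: -2444949328179/71741479 ≈ -34080.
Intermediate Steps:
g = 32276 (g = 2*(-1*(-16138)) = 2*16138 = 32276)
E(f, o) = 48 (E(f, o) = 6 - (-1)*42 = 6 - 1*(-42) = 6 + 42 = 48)
D = 276141/71741479 (D = 42/17782 + 48/32276 = 42*(1/17782) + 48*(1/32276) = 21/8891 + 12/8069 = 276141/71741479 ≈ 0.0038491)
D - 1*34080 = 276141/71741479 - 1*34080 = 276141/71741479 - 34080 = -2444949328179/71741479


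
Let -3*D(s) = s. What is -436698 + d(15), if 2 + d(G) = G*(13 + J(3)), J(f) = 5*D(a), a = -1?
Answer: -436480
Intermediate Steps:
D(s) = -s/3
J(f) = 5/3 (J(f) = 5*(-1/3*(-1)) = 5*(1/3) = 5/3)
d(G) = -2 + 44*G/3 (d(G) = -2 + G*(13 + 5/3) = -2 + G*(44/3) = -2 + 44*G/3)
-436698 + d(15) = -436698 + (-2 + (44/3)*15) = -436698 + (-2 + 220) = -436698 + 218 = -436480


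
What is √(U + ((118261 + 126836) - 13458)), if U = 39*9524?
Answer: 5*√24123 ≈ 776.58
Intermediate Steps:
U = 371436
√(U + ((118261 + 126836) - 13458)) = √(371436 + ((118261 + 126836) - 13458)) = √(371436 + (245097 - 13458)) = √(371436 + 231639) = √603075 = 5*√24123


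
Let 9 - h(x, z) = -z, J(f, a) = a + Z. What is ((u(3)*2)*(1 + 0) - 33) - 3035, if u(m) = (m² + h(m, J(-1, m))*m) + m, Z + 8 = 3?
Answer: -3002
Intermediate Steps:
Z = -5 (Z = -8 + 3 = -5)
J(f, a) = -5 + a (J(f, a) = a - 5 = -5 + a)
h(x, z) = 9 + z (h(x, z) = 9 - (-1)*z = 9 + z)
u(m) = m + m² + m*(4 + m) (u(m) = (m² + (9 + (-5 + m))*m) + m = (m² + (4 + m)*m) + m = (m² + m*(4 + m)) + m = m + m² + m*(4 + m))
((u(3)*2)*(1 + 0) - 33) - 3035 = (((3*(5 + 2*3))*2)*(1 + 0) - 33) - 3035 = (((3*(5 + 6))*2)*1 - 33) - 3035 = (((3*11)*2)*1 - 33) - 3035 = ((33*2)*1 - 33) - 3035 = (66*1 - 33) - 3035 = (66 - 33) - 3035 = 33 - 3035 = -3002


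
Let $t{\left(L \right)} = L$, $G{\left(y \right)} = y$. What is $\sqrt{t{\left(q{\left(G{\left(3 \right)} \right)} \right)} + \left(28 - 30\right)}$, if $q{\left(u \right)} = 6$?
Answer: $2$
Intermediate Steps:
$\sqrt{t{\left(q{\left(G{\left(3 \right)} \right)} \right)} + \left(28 - 30\right)} = \sqrt{6 + \left(28 - 30\right)} = \sqrt{6 - 2} = \sqrt{4} = 2$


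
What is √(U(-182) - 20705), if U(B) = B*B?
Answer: √12419 ≈ 111.44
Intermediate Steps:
U(B) = B²
√(U(-182) - 20705) = √((-182)² - 20705) = √(33124 - 20705) = √12419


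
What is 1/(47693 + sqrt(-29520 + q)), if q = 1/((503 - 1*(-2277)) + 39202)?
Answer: 2002247526/95494430566157 - I*sqrt(52028655282498)/95494430566157 ≈ 2.0967e-5 - 7.5534e-8*I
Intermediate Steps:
q = 1/41982 (q = 1/((503 + 2277) + 39202) = 1/(2780 + 39202) = 1/41982 ≈ 2.3820e-5)
1/(47693 + sqrt(-29520 + q)) = 1/(47693 + sqrt(-29520 + 1/41982)) = 1/(47693 + sqrt(-1239308639/41982)) = 1/(47693 + I*sqrt(52028655282498)/41982)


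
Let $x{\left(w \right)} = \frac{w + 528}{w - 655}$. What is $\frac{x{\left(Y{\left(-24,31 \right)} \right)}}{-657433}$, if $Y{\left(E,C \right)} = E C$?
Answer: $- \frac{216}{919748767} \approx -2.3485 \cdot 10^{-7}$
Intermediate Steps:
$Y{\left(E,C \right)} = C E$
$x{\left(w \right)} = \frac{528 + w}{-655 + w}$
$\frac{x{\left(Y{\left(-24,31 \right)} \right)}}{-657433} = \frac{\frac{1}{-655 + 31 \left(-24\right)} \left(528 + 31 \left(-24\right)\right)}{-657433} = \frac{528 - 744}{-655 - 744} \left(- \frac{1}{657433}\right) = \frac{1}{-1399} \left(-216\right) \left(- \frac{1}{657433}\right) = \left(- \frac{1}{1399}\right) \left(-216\right) \left(- \frac{1}{657433}\right) = \frac{216}{1399} \left(- \frac{1}{657433}\right) = - \frac{216}{919748767}$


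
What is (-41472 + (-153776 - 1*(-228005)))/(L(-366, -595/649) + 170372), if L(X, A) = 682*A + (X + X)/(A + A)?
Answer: 1149934485/5972974016 ≈ 0.19252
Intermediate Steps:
L(X, A) = 682*A + X/A (L(X, A) = 682*A + (2*X)/((2*A)) = 682*A + (2*X)*(1/(2*A)) = 682*A + X/A)
(-41472 + (-153776 - 1*(-228005)))/(L(-366, -595/649) + 170372) = (-41472 + (-153776 - 1*(-228005)))/((682*(-595/649) - 366/((-595/649))) + 170372) = (-41472 + (-153776 + 228005))/((682*(-595*1/649) - 366/((-595*1/649))) + 170372) = (-41472 + 74229)/((682*(-595/649) - 366/(-595/649)) + 170372) = 32757/((-36890/59 - 366*(-649/595)) + 170372) = 32757/((-36890/59 + 237534/595) + 170372) = 32757/(-7935044/35105 + 170372) = 32757/(5972974016/35105) = 32757*(35105/5972974016) = 1149934485/5972974016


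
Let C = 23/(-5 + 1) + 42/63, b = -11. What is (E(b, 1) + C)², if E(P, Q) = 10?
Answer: 3481/144 ≈ 24.174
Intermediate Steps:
C = -61/12 (C = 23/(-4) + 42*(1/63) = 23*(-¼) + ⅔ = -23/4 + ⅔ = -61/12 ≈ -5.0833)
(E(b, 1) + C)² = (10 - 61/12)² = (59/12)² = 3481/144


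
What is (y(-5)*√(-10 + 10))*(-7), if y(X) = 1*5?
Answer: 0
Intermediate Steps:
y(X) = 5
(y(-5)*√(-10 + 10))*(-7) = (5*√(-10 + 10))*(-7) = (5*√0)*(-7) = (5*0)*(-7) = 0*(-7) = 0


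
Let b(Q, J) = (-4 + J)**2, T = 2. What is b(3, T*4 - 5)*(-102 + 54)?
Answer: -48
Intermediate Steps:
b(3, T*4 - 5)*(-102 + 54) = (-4 + (2*4 - 5))**2*(-102 + 54) = (-4 + (8 - 5))**2*(-48) = (-4 + 3)**2*(-48) = (-1)**2*(-48) = 1*(-48) = -48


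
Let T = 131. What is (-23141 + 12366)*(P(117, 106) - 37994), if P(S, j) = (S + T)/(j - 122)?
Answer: 819104725/2 ≈ 4.0955e+8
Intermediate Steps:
P(S, j) = (131 + S)/(-122 + j) (P(S, j) = (S + 131)/(j - 122) = (131 + S)/(-122 + j))
(-23141 + 12366)*(P(117, 106) - 37994) = (-23141 + 12366)*((131 + 117)/(-122 + 106) - 37994) = -10775*(248/(-16) - 37994) = -10775*(-1/16*248 - 37994) = -10775*(-31/2 - 37994) = -10775*(-76019/2) = 819104725/2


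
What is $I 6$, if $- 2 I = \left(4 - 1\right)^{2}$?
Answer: $-27$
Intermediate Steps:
$I = - \frac{9}{2}$ ($I = - \frac{\left(4 - 1\right)^{2}}{2} = - \frac{3^{2}}{2} = \left(- \frac{1}{2}\right) 9 = - \frac{9}{2} \approx -4.5$)
$I 6 = \left(- \frac{9}{2}\right) 6 = -27$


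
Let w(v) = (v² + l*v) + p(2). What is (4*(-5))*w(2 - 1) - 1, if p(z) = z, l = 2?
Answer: -101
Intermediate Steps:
w(v) = 2 + v² + 2*v (w(v) = (v² + 2*v) + 2 = 2 + v² + 2*v)
(4*(-5))*w(2 - 1) - 1 = (4*(-5))*(2 + (2 - 1)² + 2*(2 - 1)) - 1 = -20*(2 + 1² + 2*1) - 1 = -20*(2 + 1 + 2) - 1 = -20*5 - 1 = -100 - 1 = -101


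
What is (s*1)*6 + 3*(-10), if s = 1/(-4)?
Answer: -63/2 ≈ -31.500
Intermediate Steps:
s = -¼ ≈ -0.25000
(s*1)*6 + 3*(-10) = -¼*1*6 + 3*(-10) = -¼*6 - 30 = -3/2 - 30 = -63/2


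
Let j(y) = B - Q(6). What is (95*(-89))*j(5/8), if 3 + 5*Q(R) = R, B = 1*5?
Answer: -37202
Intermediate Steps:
B = 5
Q(R) = -⅗ + R/5
j(y) = 22/5 (j(y) = 5 - (-⅗ + (⅕)*6) = 5 - (-⅗ + 6/5) = 5 - 1*⅗ = 5 - ⅗ = 22/5)
(95*(-89))*j(5/8) = (95*(-89))*(22/5) = -8455*22/5 = -37202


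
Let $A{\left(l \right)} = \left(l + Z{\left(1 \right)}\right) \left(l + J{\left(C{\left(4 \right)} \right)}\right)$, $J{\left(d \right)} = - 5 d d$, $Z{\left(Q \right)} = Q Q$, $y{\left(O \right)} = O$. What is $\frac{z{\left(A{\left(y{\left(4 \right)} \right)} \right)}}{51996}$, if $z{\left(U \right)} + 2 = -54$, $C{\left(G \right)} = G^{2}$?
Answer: $- \frac{2}{1857} \approx -0.001077$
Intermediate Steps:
$Z{\left(Q \right)} = Q^{2}$
$J{\left(d \right)} = - 5 d^{2}$
$A{\left(l \right)} = \left(1 + l\right) \left(-1280 + l\right)$ ($A{\left(l \right)} = \left(l + 1^{2}\right) \left(l - 5 \left(4^{2}\right)^{2}\right) = \left(l + 1\right) \left(l - 5 \cdot 16^{2}\right) = \left(1 + l\right) \left(l - 1280\right) = \left(1 + l\right) \left(-1280 + l\right)$)
$z{\left(U \right)} = -56$ ($z{\left(U \right)} = -2 - 54 = -56$)
$\frac{z{\left(A{\left(y{\left(4 \right)} \right)} \right)}}{51996} = - \frac{56}{51996} = \left(-56\right) \frac{1}{51996} = - \frac{2}{1857}$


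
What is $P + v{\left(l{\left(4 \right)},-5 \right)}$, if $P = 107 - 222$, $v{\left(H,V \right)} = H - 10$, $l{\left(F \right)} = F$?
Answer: $-121$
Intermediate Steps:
$v{\left(H,V \right)} = -10 + H$ ($v{\left(H,V \right)} = H - 10 = -10 + H$)
$P = -115$
$P + v{\left(l{\left(4 \right)},-5 \right)} = -115 + \left(-10 + 4\right) = -115 - 6 = -121$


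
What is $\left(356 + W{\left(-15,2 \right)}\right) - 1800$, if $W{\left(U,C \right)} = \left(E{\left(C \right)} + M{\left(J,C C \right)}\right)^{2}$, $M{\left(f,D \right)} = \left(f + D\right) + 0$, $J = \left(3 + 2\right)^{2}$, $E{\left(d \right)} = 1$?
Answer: $-544$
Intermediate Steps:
$J = 25$ ($J = 5^{2} = 25$)
$M{\left(f,D \right)} = D + f$ ($M{\left(f,D \right)} = \left(D + f\right) + 0 = D + f$)
$W{\left(U,C \right)} = \left(26 + C^{2}\right)^{2}$ ($W{\left(U,C \right)} = \left(1 + \left(C C + 25\right)\right)^{2} = \left(1 + \left(C^{2} + 25\right)\right)^{2} = \left(1 + \left(25 + C^{2}\right)\right)^{2} = \left(26 + C^{2}\right)^{2}$)
$\left(356 + W{\left(-15,2 \right)}\right) - 1800 = \left(356 + \left(26 + 2^{2}\right)^{2}\right) - 1800 = \left(356 + \left(26 + 4\right)^{2}\right) - 1800 = \left(356 + 30^{2}\right) - 1800 = \left(356 + 900\right) - 1800 = 1256 - 1800 = -544$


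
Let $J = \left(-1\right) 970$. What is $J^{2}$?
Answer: $940900$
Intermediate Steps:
$J = -970$
$J^{2} = \left(-970\right)^{2} = 940900$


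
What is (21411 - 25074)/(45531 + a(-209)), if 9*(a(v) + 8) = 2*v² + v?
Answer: -10989/165620 ≈ -0.066351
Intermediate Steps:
a(v) = -8 + v/9 + 2*v²/9 (a(v) = -8 + (2*v² + v)/9 = -8 + (v + 2*v²)/9 = -8 + (v/9 + 2*v²/9) = -8 + v/9 + 2*v²/9)
(21411 - 25074)/(45531 + a(-209)) = (21411 - 25074)/(45531 + (-8 + (⅑)*(-209) + (2/9)*(-209)²)) = -3663/(45531 + (-8 - 209/9 + (2/9)*43681)) = -3663/(45531 + (-8 - 209/9 + 87362/9)) = -3663/(45531 + 29027/3) = -3663/165620/3 = -3663*3/165620 = -10989/165620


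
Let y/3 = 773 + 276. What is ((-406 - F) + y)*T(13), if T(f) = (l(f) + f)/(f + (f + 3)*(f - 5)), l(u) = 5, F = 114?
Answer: 15762/47 ≈ 335.36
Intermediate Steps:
T(f) = (5 + f)/(f + (-5 + f)*(3 + f)) (T(f) = (5 + f)/(f + (f + 3)*(f - 5)) = (5 + f)/(f + (3 + f)*(-5 + f)) = (5 + f)/(f + (-5 + f)*(3 + f)))
y = 3147 (y = 3*(773 + 276) = 3*1049 = 3147)
((-406 - F) + y)*T(13) = ((-406 - 1*114) + 3147)*((5 + 13)/(-15 + 13² - 1*13)) = ((-406 - 114) + 3147)*(18/(-15 + 169 - 13)) = (-520 + 3147)*(18/141) = 2627*((1/141)*18) = 2627*(6/47) = 15762/47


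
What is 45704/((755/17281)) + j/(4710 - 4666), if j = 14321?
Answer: 34762488611/33220 ≈ 1.0464e+6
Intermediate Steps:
45704/((755/17281)) + j/(4710 - 4666) = 45704/((755/17281)) + 14321/(4710 - 4666) = 45704/((755*(1/17281))) + 14321/44 = 45704/(755/17281) + 14321*(1/44) = 45704*(17281/755) + 14321/44 = 789810824/755 + 14321/44 = 34762488611/33220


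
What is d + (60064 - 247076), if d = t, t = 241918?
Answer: 54906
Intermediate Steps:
d = 241918
d + (60064 - 247076) = 241918 + (60064 - 247076) = 241918 - 187012 = 54906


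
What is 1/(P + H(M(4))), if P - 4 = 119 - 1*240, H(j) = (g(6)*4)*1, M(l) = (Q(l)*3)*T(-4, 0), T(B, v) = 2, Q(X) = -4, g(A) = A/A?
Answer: -1/113 ≈ -0.0088496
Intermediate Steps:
g(A) = 1
M(l) = -24 (M(l) = -4*3*2 = -12*2 = -24)
H(j) = 4 (H(j) = (1*4)*1 = 4*1 = 4)
P = -117 (P = 4 + (119 - 1*240) = 4 + (119 - 240) = 4 - 121 = -117)
1/(P + H(M(4))) = 1/(-117 + 4) = 1/(-113) = -1/113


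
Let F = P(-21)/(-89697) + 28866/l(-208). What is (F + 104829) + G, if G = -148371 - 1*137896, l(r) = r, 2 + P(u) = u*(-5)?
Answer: -1693836813257/9328488 ≈ -1.8158e+5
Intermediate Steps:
P(u) = -2 - 5*u (P(u) = -2 + u*(-5) = -2 - 5*u)
F = -1294607513/9328488 (F = (-2 - 5*(-21))/(-89697) + 28866/(-208) = (-2 + 105)*(-1/89697) + 28866*(-1/208) = 103*(-1/89697) - 14433/104 = -103/89697 - 14433/104 = -1294607513/9328488 ≈ -138.78)
G = -286267 (G = -148371 - 137896 = -286267)
(F + 104829) + G = (-1294607513/9328488 + 104829) - 286267 = 976601461039/9328488 - 286267 = -1693836813257/9328488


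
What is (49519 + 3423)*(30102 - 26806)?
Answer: 174496832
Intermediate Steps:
(49519 + 3423)*(30102 - 26806) = 52942*3296 = 174496832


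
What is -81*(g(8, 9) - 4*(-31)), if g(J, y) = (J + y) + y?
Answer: -12150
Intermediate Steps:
g(J, y) = J + 2*y
-81*(g(8, 9) - 4*(-31)) = -81*((8 + 2*9) - 4*(-31)) = -81*((8 + 18) + 124) = -81*(26 + 124) = -81*150 = -12150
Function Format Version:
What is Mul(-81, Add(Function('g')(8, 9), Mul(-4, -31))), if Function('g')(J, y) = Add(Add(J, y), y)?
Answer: -12150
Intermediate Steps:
Function('g')(J, y) = Add(J, Mul(2, y))
Mul(-81, Add(Function('g')(8, 9), Mul(-4, -31))) = Mul(-81, Add(Add(8, Mul(2, 9)), Mul(-4, -31))) = Mul(-81, Add(Add(8, 18), 124)) = Mul(-81, Add(26, 124)) = Mul(-81, 150) = -12150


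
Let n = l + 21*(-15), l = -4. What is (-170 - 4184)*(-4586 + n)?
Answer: 21356370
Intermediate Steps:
n = -319 (n = -4 + 21*(-15) = -4 - 315 = -319)
(-170 - 4184)*(-4586 + n) = (-170 - 4184)*(-4586 - 319) = -4354*(-4905) = 21356370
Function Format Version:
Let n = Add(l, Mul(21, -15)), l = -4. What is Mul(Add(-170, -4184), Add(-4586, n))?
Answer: 21356370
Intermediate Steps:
n = -319 (n = Add(-4, Mul(21, -15)) = Add(-4, -315) = -319)
Mul(Add(-170, -4184), Add(-4586, n)) = Mul(Add(-170, -4184), Add(-4586, -319)) = Mul(-4354, -4905) = 21356370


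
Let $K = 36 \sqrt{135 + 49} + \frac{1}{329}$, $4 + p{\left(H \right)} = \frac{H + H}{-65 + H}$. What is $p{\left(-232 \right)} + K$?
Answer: $- \frac{237899}{97713} + 72 \sqrt{46} \approx 485.89$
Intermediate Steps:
$p{\left(H \right)} = -4 + \frac{2 H}{-65 + H}$ ($p{\left(H \right)} = -4 + \frac{H + H}{-65 + H} = -4 + \frac{2 H}{-65 + H}$)
$K = \frac{1}{329} + 72 \sqrt{46}$ ($K = 36 \sqrt{184} + \frac{1}{329} = 36 \cdot 2 \sqrt{46} + \frac{1}{329} = 72 \sqrt{46} + \frac{1}{329} = \frac{1}{329} + 72 \sqrt{46} \approx 488.33$)
$p{\left(-232 \right)} + K = \frac{2 \left(130 - -232\right)}{-65 - 232} + \left(\frac{1}{329} + 72 \sqrt{46}\right) = \frac{2 \left(130 + 232\right)}{-297} + \left(\frac{1}{329} + 72 \sqrt{46}\right) = 2 \left(- \frac{1}{297}\right) 362 + \left(\frac{1}{329} + 72 \sqrt{46}\right) = - \frac{724}{297} + \left(\frac{1}{329} + 72 \sqrt{46}\right) = - \frac{237899}{97713} + 72 \sqrt{46}$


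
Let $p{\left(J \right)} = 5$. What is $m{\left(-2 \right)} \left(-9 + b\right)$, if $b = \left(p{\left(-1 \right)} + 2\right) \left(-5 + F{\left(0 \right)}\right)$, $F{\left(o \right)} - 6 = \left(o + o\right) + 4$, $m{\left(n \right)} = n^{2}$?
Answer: $104$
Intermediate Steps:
$F{\left(o \right)} = 10 + 2 o$ ($F{\left(o \right)} = 6 + \left(\left(o + o\right) + 4\right) = 6 + \left(2 o + 4\right) = 6 + \left(4 + 2 o\right) = 10 + 2 o$)
$b = 35$ ($b = \left(5 + 2\right) \left(-5 + \left(10 + 2 \cdot 0\right)\right) = 7 \left(-5 + \left(10 + 0\right)\right) = 7 \left(-5 + 10\right) = 7 \cdot 5 = 35$)
$m{\left(-2 \right)} \left(-9 + b\right) = \left(-2\right)^{2} \left(-9 + 35\right) = 4 \cdot 26 = 104$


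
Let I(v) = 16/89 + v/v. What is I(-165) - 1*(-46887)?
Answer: 4173048/89 ≈ 46888.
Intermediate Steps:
I(v) = 105/89 (I(v) = 16*(1/89) + 1 = 16/89 + 1 = 105/89)
I(-165) - 1*(-46887) = 105/89 - 1*(-46887) = 105/89 + 46887 = 4173048/89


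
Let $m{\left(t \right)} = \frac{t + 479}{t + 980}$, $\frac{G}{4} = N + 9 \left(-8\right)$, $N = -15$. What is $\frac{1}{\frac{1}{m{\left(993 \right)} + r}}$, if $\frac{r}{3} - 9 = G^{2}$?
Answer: $\frac{716869319}{1973} \approx 3.6334 \cdot 10^{5}$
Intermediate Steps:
$G = -348$ ($G = 4 \left(-15 + 9 \left(-8\right)\right) = 4 \left(-15 - 72\right) = 4 \left(-87\right) = -348$)
$m{\left(t \right)} = \frac{479 + t}{980 + t}$
$r = 363339$ ($r = 27 + 3 \left(-348\right)^{2} = 27 + 3 \cdot 121104 = 27 + 363312 = 363339$)
$\frac{1}{\frac{1}{m{\left(993 \right)} + r}} = \frac{1}{\frac{1}{\frac{479 + 993}{980 + 993} + 363339}} = \frac{1}{\frac{1}{\frac{1}{1973} \cdot 1472 + 363339}} = \frac{1}{\frac{1}{\frac{1472}{1973} + 363339}} = \frac{1}{\frac{1}{\frac{716869319}{1973}}} = \frac{1}{\frac{1973}{716869319}} = \frac{716869319}{1973}$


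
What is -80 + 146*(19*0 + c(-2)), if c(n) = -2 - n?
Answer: -80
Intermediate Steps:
-80 + 146*(19*0 + c(-2)) = -80 + 146*(19*0 + (-2 - 1*(-2))) = -80 + 146*(0 + (-2 + 2)) = -80 + 146*(0 + 0) = -80 + 146*0 = -80 + 0 = -80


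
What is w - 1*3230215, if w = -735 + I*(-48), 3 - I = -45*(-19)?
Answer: -3190054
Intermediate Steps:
I = -852 (I = 3 - (-45)*(-19) = 3 - 1*855 = 3 - 855 = -852)
w = 40161 (w = -735 - 852*(-48) = -735 + 40896 = 40161)
w - 1*3230215 = 40161 - 1*3230215 = 40161 - 3230215 = -3190054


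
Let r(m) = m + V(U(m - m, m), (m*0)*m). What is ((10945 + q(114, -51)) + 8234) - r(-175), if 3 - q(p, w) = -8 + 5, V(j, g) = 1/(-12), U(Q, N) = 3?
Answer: 232321/12 ≈ 19360.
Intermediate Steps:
V(j, g) = -1/12
q(p, w) = 6 (q(p, w) = 3 - (-8 + 5) = 3 - 1*(-3) = 3 + 3 = 6)
r(m) = -1/12 + m (r(m) = m - 1/12 = -1/12 + m)
((10945 + q(114, -51)) + 8234) - r(-175) = ((10945 + 6) + 8234) - (-1/12 - 175) = (10951 + 8234) - 1*(-2101/12) = 19185 + 2101/12 = 232321/12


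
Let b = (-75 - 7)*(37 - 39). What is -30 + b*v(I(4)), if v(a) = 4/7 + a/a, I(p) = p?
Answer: 1594/7 ≈ 227.71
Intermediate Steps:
v(a) = 11/7 (v(a) = 4*(1/7) + 1 = 4/7 + 1 = 11/7)
b = 164 (b = -82*(-2) = 164)
-30 + b*v(I(4)) = -30 + 164*(11/7) = -30 + 1804/7 = 1594/7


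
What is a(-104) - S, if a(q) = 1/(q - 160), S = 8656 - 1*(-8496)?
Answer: -4528129/264 ≈ -17152.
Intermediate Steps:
S = 17152 (S = 8656 + 8496 = 17152)
a(q) = 1/(-160 + q)
a(-104) - S = 1/(-160 - 104) - 1*17152 = 1/(-264) - 17152 = -1/264 - 17152 = -4528129/264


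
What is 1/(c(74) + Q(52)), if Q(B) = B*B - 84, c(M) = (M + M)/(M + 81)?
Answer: 155/406248 ≈ 0.00038154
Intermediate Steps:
c(M) = 2*M/(81 + M) (c(M) = (2*M)/(81 + M) = 2*M/(81 + M))
Q(B) = -84 + B² (Q(B) = B² - 84 = -84 + B²)
1/(c(74) + Q(52)) = 1/(2*74/(81 + 74) + (-84 + 52²)) = 1/(2*74/155 + (-84 + 2704)) = 1/(2*74*(1/155) + 2620) = 1/(148/155 + 2620) = 1/(406248/155) = 155/406248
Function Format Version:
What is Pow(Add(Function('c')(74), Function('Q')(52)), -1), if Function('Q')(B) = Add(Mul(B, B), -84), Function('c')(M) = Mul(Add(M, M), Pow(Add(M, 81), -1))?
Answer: Rational(155, 406248) ≈ 0.00038154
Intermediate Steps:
Function('c')(M) = Mul(2, M, Pow(Add(81, M), -1)) (Function('c')(M) = Mul(Mul(2, M), Pow(Add(81, M), -1)) = Mul(2, M, Pow(Add(81, M), -1)))
Function('Q')(B) = Add(-84, Pow(B, 2)) (Function('Q')(B) = Add(Pow(B, 2), -84) = Add(-84, Pow(B, 2)))
Pow(Add(Function('c')(74), Function('Q')(52)), -1) = Pow(Add(Mul(2, 74, Pow(Add(81, 74), -1)), Add(-84, Pow(52, 2))), -1) = Pow(Add(Mul(2, 74, Pow(155, -1)), Add(-84, 2704)), -1) = Pow(Add(Mul(2, 74, Rational(1, 155)), 2620), -1) = Pow(Add(Rational(148, 155), 2620), -1) = Pow(Rational(406248, 155), -1) = Rational(155, 406248)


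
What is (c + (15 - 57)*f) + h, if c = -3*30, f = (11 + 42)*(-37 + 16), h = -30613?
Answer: 16043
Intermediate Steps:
f = -1113 (f = 53*(-21) = -1113)
c = -90
(c + (15 - 57)*f) + h = (-90 + (15 - 57)*(-1113)) - 30613 = (-90 - 42*(-1113)) - 30613 = (-90 + 46746) - 30613 = 46656 - 30613 = 16043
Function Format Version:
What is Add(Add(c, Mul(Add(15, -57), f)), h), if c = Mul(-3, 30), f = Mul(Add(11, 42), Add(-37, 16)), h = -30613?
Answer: 16043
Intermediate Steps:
f = -1113 (f = Mul(53, -21) = -1113)
c = -90
Add(Add(c, Mul(Add(15, -57), f)), h) = Add(Add(-90, Mul(Add(15, -57), -1113)), -30613) = Add(Add(-90, Mul(-42, -1113)), -30613) = Add(Add(-90, 46746), -30613) = Add(46656, -30613) = 16043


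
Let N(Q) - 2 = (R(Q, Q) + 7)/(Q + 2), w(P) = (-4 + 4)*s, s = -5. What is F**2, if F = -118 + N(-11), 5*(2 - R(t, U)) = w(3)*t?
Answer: 13689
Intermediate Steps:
w(P) = 0 (w(P) = (-4 + 4)*(-5) = 0*(-5) = 0)
R(t, U) = 2 (R(t, U) = 2 - 0*t = 2 - 1/5*0 = 2 + 0 = 2)
N(Q) = 2 + 9/(2 + Q) (N(Q) = 2 + (2 + 7)/(Q + 2) = 2 + 9/(2 + Q))
F = -117 (F = -118 + (13 + 2*(-11))/(2 - 11) = -118 + (13 - 22)/(-9) = -118 - 1/9*(-9) = -118 + 1 = -117)
F**2 = (-117)**2 = 13689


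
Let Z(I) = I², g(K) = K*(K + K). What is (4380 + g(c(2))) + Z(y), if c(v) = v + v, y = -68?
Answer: 9036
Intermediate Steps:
c(v) = 2*v
g(K) = 2*K² (g(K) = K*(2*K) = 2*K²)
(4380 + g(c(2))) + Z(y) = (4380 + 2*(2*2)²) + (-68)² = (4380 + 2*4²) + 4624 = (4380 + 2*16) + 4624 = (4380 + 32) + 4624 = 4412 + 4624 = 9036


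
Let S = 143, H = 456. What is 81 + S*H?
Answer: 65289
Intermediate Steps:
81 + S*H = 81 + 143*456 = 81 + 65208 = 65289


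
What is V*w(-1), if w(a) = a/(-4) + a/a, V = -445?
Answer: -2225/4 ≈ -556.25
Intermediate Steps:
w(a) = 1 - a/4 (w(a) = a*(-1/4) + 1 = -a/4 + 1 = 1 - a/4)
V*w(-1) = -445*(1 - 1/4*(-1)) = -445*(1 + 1/4) = -445*5/4 = -2225/4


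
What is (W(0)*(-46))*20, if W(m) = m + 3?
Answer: -2760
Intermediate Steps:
W(m) = 3 + m
(W(0)*(-46))*20 = ((3 + 0)*(-46))*20 = (3*(-46))*20 = -138*20 = -2760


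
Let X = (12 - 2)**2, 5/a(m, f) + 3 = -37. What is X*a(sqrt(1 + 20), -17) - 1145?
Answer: -2315/2 ≈ -1157.5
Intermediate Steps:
a(m, f) = -1/8 (a(m, f) = 5/(-3 - 37) = 5/(-40) = 5*(-1/40) = -1/8)
X = 100 (X = 10**2 = 100)
X*a(sqrt(1 + 20), -17) - 1145 = 100*(-1/8) - 1145 = -25/2 - 1145 = -2315/2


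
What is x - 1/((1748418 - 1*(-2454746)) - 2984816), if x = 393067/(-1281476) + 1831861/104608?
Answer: 25088916518653441/1458238996019232 ≈ 17.205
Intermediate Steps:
x = 82370284075/4787594336 (x = 393067*(-1/1281476) + 1831861*(1/104608) = -393067/1281476 + 1831861/104608 = 82370284075/4787594336 ≈ 17.205)
x - 1/((1748418 - 1*(-2454746)) - 2984816) = 82370284075/4787594336 - 1/((1748418 - 1*(-2454746)) - 2984816) = 82370284075/4787594336 - 1/((1748418 + 2454746) - 2984816) = 82370284075/4787594336 - 1/(4203164 - 2984816) = 82370284075/4787594336 - 1/1218348 = 25088916518653441/1458238996019232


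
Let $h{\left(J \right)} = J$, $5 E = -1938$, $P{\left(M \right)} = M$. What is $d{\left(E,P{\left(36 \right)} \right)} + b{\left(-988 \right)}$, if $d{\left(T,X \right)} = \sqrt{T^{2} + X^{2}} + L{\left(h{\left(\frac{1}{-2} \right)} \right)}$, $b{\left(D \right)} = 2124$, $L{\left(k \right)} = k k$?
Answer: $\frac{8497}{4} + \frac{6 \sqrt{105229}}{5} \approx 2513.5$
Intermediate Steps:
$E = - \frac{1938}{5}$ ($E = \frac{1}{5} \left(-1938\right) = - \frac{1938}{5} \approx -387.6$)
$L{\left(k \right)} = k^{2}$
$d{\left(T,X \right)} = \frac{1}{4} + \sqrt{T^{2} + X^{2}}$ ($d{\left(T,X \right)} = \sqrt{T^{2} + X^{2}} + \left(\frac{1}{-2}\right)^{2} = \sqrt{T^{2} + X^{2}} + \left(- \frac{1}{2}\right)^{2} = \sqrt{T^{2} + X^{2}} + \frac{1}{4} = \frac{1}{4} + \sqrt{T^{2} + X^{2}}$)
$d{\left(E,P{\left(36 \right)} \right)} + b{\left(-988 \right)} = \left(\frac{1}{4} + \sqrt{\left(- \frac{1938}{5}\right)^{2} + 36^{2}}\right) + 2124 = \left(\frac{1}{4} + \sqrt{\frac{3755844}{25} + 1296}\right) + 2124 = \left(\frac{1}{4} + \sqrt{\frac{3788244}{25}}\right) + 2124 = \left(\frac{1}{4} + \frac{6 \sqrt{105229}}{5}\right) + 2124 = \frac{8497}{4} + \frac{6 \sqrt{105229}}{5}$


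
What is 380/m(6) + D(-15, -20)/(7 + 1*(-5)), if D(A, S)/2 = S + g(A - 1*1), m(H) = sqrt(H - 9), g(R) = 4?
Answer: -16 - 380*I*sqrt(3)/3 ≈ -16.0 - 219.39*I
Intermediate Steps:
m(H) = sqrt(-9 + H)
D(A, S) = 8 + 2*S (D(A, S) = 2*(S + 4) = 2*(4 + S) = 8 + 2*S)
380/m(6) + D(-15, -20)/(7 + 1*(-5)) = 380/(sqrt(-9 + 6)) + (8 + 2*(-20))/(7 + 1*(-5)) = 380/(sqrt(-3)) + (8 - 40)/(7 - 5) = 380/((I*sqrt(3))) - 32/2 = 380*(-I*sqrt(3)/3) - 32*1/2 = -380*I*sqrt(3)/3 - 16 = -16 - 380*I*sqrt(3)/3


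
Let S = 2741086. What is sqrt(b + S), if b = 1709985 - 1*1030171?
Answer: 30*sqrt(3801) ≈ 1849.6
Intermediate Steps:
b = 679814 (b = 1709985 - 1030171 = 679814)
sqrt(b + S) = sqrt(679814 + 2741086) = sqrt(3420900) = 30*sqrt(3801)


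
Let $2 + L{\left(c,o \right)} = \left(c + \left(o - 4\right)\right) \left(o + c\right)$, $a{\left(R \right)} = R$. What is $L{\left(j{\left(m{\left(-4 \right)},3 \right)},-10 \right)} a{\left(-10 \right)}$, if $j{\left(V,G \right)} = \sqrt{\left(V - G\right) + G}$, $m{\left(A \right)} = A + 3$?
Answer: $-1370 + 240 i \approx -1370.0 + 240.0 i$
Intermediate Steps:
$m{\left(A \right)} = 3 + A$
$j{\left(V,G \right)} = \sqrt{V}$
$L{\left(c,o \right)} = -2 + \left(c + o\right) \left(-4 + c + o\right)$ ($L{\left(c,o \right)} = -2 + \left(c + \left(o - 4\right)\right) \left(o + c\right) = -2 + \left(c + \left(-4 + o\right)\right) \left(c + o\right) = -2 + \left(-4 + c + o\right) \left(c + o\right) = -2 + \left(c + o\right) \left(-4 + c + o\right)$)
$L{\left(j{\left(m{\left(-4 \right)},3 \right)},-10 \right)} a{\left(-10 \right)} = \left(-2 + \left(\sqrt{3 - 4}\right)^{2} + \left(-10\right)^{2} - 4 \sqrt{3 - 4} - -40 + 2 \sqrt{3 - 4} \left(-10\right)\right) \left(-10\right) = \left(-2 + \left(\sqrt{-1}\right)^{2} + 100 - 4 \sqrt{-1} + 40 + 2 \sqrt{-1} \left(-10\right)\right) \left(-10\right) = \left(-2 + i^{2} + 100 - 4 i + 40 + 2 i \left(-10\right)\right) \left(-10\right) = \left(-2 - 1 + 100 - 4 i + 40 - 20 i\right) \left(-10\right) = \left(137 - 24 i\right) \left(-10\right) = -1370 + 240 i$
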